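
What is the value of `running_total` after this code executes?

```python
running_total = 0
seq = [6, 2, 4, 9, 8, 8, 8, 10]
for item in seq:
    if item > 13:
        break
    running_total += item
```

Let's trace through this code step by step.

Initialize: running_total = 0
Initialize: seq = [6, 2, 4, 9, 8, 8, 8, 10]
Entering loop: for item in seq:

After execution: running_total = 55
55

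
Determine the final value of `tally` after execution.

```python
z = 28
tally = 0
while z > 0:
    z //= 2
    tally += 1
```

Let's trace through this code step by step.

Initialize: z = 28
Initialize: tally = 0
Entering loop: while z > 0:

After execution: tally = 5
5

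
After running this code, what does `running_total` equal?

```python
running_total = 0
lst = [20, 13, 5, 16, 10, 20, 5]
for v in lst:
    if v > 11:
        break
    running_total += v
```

Let's trace through this code step by step.

Initialize: running_total = 0
Initialize: lst = [20, 13, 5, 16, 10, 20, 5]
Entering loop: for v in lst:

After execution: running_total = 0
0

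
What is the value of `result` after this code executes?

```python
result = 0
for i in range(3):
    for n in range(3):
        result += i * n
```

Let's trace through this code step by step.

Initialize: result = 0
Entering loop: for i in range(3):

After execution: result = 9
9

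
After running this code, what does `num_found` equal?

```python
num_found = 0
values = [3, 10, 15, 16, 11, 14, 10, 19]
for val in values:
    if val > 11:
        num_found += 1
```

Let's trace through this code step by step.

Initialize: num_found = 0
Initialize: values = [3, 10, 15, 16, 11, 14, 10, 19]
Entering loop: for val in values:

After execution: num_found = 4
4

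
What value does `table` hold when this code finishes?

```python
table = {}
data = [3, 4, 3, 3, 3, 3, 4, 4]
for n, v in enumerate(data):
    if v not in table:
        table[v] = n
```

Let's trace through this code step by step.

Initialize: table = {}
Initialize: data = [3, 4, 3, 3, 3, 3, 4, 4]
Entering loop: for n, v in enumerate(data):

After execution: table = {3: 0, 4: 1}
{3: 0, 4: 1}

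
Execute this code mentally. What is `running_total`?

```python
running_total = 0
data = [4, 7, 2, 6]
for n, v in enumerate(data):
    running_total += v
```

Let's trace through this code step by step.

Initialize: running_total = 0
Initialize: data = [4, 7, 2, 6]
Entering loop: for n, v in enumerate(data):

After execution: running_total = 19
19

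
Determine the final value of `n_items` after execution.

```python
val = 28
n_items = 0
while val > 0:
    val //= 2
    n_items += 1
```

Let's trace through this code step by step.

Initialize: val = 28
Initialize: n_items = 0
Entering loop: while val > 0:

After execution: n_items = 5
5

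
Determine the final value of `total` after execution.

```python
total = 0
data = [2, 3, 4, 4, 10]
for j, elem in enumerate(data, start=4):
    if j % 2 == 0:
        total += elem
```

Let's trace through this code step by step.

Initialize: total = 0
Initialize: data = [2, 3, 4, 4, 10]
Entering loop: for j, elem in enumerate(data, start=4):

After execution: total = 16
16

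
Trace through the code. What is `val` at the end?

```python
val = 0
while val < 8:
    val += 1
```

Let's trace through this code step by step.

Initialize: val = 0
Entering loop: while val < 8:

After execution: val = 8
8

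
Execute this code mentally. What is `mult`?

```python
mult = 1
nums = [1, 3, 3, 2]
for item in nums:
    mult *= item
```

Let's trace through this code step by step.

Initialize: mult = 1
Initialize: nums = [1, 3, 3, 2]
Entering loop: for item in nums:

After execution: mult = 18
18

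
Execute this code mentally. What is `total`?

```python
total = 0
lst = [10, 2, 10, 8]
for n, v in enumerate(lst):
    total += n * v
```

Let's trace through this code step by step.

Initialize: total = 0
Initialize: lst = [10, 2, 10, 8]
Entering loop: for n, v in enumerate(lst):

After execution: total = 46
46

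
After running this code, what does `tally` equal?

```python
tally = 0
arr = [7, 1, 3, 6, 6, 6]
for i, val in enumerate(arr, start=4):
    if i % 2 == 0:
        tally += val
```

Let's trace through this code step by step.

Initialize: tally = 0
Initialize: arr = [7, 1, 3, 6, 6, 6]
Entering loop: for i, val in enumerate(arr, start=4):

After execution: tally = 16
16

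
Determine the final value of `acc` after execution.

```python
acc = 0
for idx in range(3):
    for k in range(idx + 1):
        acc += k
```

Let's trace through this code step by step.

Initialize: acc = 0
Entering loop: for idx in range(3):

After execution: acc = 4
4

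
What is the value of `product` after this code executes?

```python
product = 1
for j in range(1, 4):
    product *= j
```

Let's trace through this code step by step.

Initialize: product = 1
Entering loop: for j in range(1, 4):

After execution: product = 6
6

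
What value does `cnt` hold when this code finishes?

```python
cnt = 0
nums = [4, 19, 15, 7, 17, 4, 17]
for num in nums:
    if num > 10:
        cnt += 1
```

Let's trace through this code step by step.

Initialize: cnt = 0
Initialize: nums = [4, 19, 15, 7, 17, 4, 17]
Entering loop: for num in nums:

After execution: cnt = 4
4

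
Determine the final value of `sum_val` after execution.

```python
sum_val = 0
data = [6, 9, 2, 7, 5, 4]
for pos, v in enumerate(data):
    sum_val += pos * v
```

Let's trace through this code step by step.

Initialize: sum_val = 0
Initialize: data = [6, 9, 2, 7, 5, 4]
Entering loop: for pos, v in enumerate(data):

After execution: sum_val = 74
74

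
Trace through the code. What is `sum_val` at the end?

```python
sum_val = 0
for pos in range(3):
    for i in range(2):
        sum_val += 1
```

Let's trace through this code step by step.

Initialize: sum_val = 0
Entering loop: for pos in range(3):

After execution: sum_val = 6
6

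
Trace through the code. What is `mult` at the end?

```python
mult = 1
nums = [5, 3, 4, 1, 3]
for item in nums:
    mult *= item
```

Let's trace through this code step by step.

Initialize: mult = 1
Initialize: nums = [5, 3, 4, 1, 3]
Entering loop: for item in nums:

After execution: mult = 180
180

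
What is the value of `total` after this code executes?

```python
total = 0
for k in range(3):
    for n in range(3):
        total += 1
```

Let's trace through this code step by step.

Initialize: total = 0
Entering loop: for k in range(3):

After execution: total = 9
9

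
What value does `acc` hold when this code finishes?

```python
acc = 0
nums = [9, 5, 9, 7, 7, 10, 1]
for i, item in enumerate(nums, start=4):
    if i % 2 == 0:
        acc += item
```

Let's trace through this code step by step.

Initialize: acc = 0
Initialize: nums = [9, 5, 9, 7, 7, 10, 1]
Entering loop: for i, item in enumerate(nums, start=4):

After execution: acc = 26
26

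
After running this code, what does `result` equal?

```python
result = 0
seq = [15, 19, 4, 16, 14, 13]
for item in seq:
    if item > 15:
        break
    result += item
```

Let's trace through this code step by step.

Initialize: result = 0
Initialize: seq = [15, 19, 4, 16, 14, 13]
Entering loop: for item in seq:

After execution: result = 15
15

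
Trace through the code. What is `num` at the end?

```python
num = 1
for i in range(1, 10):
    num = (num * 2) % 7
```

Let's trace through this code step by step.

Initialize: num = 1
Entering loop: for i in range(1, 10):

After execution: num = 1
1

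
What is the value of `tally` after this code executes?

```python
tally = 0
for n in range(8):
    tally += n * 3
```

Let's trace through this code step by step.

Initialize: tally = 0
Entering loop: for n in range(8):

After execution: tally = 84
84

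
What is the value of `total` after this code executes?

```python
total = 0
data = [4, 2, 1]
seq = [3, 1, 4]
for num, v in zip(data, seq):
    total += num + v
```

Let's trace through this code step by step.

Initialize: total = 0
Initialize: data = [4, 2, 1]
Initialize: seq = [3, 1, 4]
Entering loop: for num, v in zip(data, seq):

After execution: total = 15
15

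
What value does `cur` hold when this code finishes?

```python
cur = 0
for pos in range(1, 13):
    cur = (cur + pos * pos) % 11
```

Let's trace through this code step by step.

Initialize: cur = 0
Entering loop: for pos in range(1, 13):

After execution: cur = 1
1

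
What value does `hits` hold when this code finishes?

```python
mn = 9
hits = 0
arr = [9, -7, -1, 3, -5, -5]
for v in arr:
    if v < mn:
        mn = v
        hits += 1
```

Let's trace through this code step by step.

Initialize: mn = 9
Initialize: hits = 0
Initialize: arr = [9, -7, -1, 3, -5, -5]
Entering loop: for v in arr:

After execution: hits = 1
1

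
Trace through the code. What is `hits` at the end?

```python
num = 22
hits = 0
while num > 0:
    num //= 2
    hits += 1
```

Let's trace through this code step by step.

Initialize: num = 22
Initialize: hits = 0
Entering loop: while num > 0:

After execution: hits = 5
5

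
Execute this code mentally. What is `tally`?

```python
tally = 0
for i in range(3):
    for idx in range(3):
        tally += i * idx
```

Let's trace through this code step by step.

Initialize: tally = 0
Entering loop: for i in range(3):

After execution: tally = 9
9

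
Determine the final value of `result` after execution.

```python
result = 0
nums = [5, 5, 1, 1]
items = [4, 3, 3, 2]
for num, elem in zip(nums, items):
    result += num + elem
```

Let's trace through this code step by step.

Initialize: result = 0
Initialize: nums = [5, 5, 1, 1]
Initialize: items = [4, 3, 3, 2]
Entering loop: for num, elem in zip(nums, items):

After execution: result = 24
24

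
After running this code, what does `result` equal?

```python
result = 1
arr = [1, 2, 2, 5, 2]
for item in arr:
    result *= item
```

Let's trace through this code step by step.

Initialize: result = 1
Initialize: arr = [1, 2, 2, 5, 2]
Entering loop: for item in arr:

After execution: result = 40
40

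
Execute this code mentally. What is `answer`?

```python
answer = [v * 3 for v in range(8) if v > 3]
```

Let's trace through this code step by step.

Initialize: answer = [v * 3 for v in range(8) if v > 3]

After execution: answer = [12, 15, 18, 21]
[12, 15, 18, 21]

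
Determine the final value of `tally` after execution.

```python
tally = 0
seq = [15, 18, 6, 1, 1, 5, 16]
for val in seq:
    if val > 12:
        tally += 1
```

Let's trace through this code step by step.

Initialize: tally = 0
Initialize: seq = [15, 18, 6, 1, 1, 5, 16]
Entering loop: for val in seq:

After execution: tally = 3
3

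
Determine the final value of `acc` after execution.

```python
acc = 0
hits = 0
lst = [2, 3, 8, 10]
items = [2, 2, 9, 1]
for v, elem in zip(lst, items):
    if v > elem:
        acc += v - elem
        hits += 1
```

Let's trace through this code step by step.

Initialize: acc = 0
Initialize: hits = 0
Initialize: lst = [2, 3, 8, 10]
Initialize: items = [2, 2, 9, 1]
Entering loop: for v, elem in zip(lst, items):

After execution: acc = 10
10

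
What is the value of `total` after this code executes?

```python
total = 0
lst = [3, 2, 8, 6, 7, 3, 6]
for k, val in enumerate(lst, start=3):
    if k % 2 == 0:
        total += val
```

Let's trace through this code step by step.

Initialize: total = 0
Initialize: lst = [3, 2, 8, 6, 7, 3, 6]
Entering loop: for k, val in enumerate(lst, start=3):

After execution: total = 11
11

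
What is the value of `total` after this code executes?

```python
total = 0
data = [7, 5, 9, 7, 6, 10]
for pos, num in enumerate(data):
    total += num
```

Let's trace through this code step by step.

Initialize: total = 0
Initialize: data = [7, 5, 9, 7, 6, 10]
Entering loop: for pos, num in enumerate(data):

After execution: total = 44
44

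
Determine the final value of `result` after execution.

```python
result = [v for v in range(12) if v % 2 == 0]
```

Let's trace through this code step by step.

Initialize: result = [v for v in range(12) if v % 2 == 0]

After execution: result = [0, 2, 4, 6, 8, 10]
[0, 2, 4, 6, 8, 10]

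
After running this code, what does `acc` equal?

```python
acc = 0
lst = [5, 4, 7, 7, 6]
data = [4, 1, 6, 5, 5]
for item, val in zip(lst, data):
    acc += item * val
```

Let's trace through this code step by step.

Initialize: acc = 0
Initialize: lst = [5, 4, 7, 7, 6]
Initialize: data = [4, 1, 6, 5, 5]
Entering loop: for item, val in zip(lst, data):

After execution: acc = 131
131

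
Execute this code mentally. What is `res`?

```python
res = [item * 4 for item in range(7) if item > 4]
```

Let's trace through this code step by step.

Initialize: res = [item * 4 for item in range(7) if item > 4]

After execution: res = [20, 24]
[20, 24]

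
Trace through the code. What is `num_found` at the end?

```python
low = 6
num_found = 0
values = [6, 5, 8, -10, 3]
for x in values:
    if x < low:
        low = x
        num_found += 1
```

Let's trace through this code step by step.

Initialize: low = 6
Initialize: num_found = 0
Initialize: values = [6, 5, 8, -10, 3]
Entering loop: for x in values:

After execution: num_found = 2
2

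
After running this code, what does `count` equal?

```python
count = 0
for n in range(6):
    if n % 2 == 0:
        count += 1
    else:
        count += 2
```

Let's trace through this code step by step.

Initialize: count = 0
Entering loop: for n in range(6):

After execution: count = 9
9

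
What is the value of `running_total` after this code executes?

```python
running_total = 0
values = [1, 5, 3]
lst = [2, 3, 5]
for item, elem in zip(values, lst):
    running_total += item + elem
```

Let's trace through this code step by step.

Initialize: running_total = 0
Initialize: values = [1, 5, 3]
Initialize: lst = [2, 3, 5]
Entering loop: for item, elem in zip(values, lst):

After execution: running_total = 19
19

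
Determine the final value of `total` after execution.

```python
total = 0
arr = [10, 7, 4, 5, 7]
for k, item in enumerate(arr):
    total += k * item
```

Let's trace through this code step by step.

Initialize: total = 0
Initialize: arr = [10, 7, 4, 5, 7]
Entering loop: for k, item in enumerate(arr):

After execution: total = 58
58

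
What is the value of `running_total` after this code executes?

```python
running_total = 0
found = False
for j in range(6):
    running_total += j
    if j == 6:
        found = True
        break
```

Let's trace through this code step by step.

Initialize: running_total = 0
Initialize: found = False
Entering loop: for j in range(6):

After execution: running_total = 15
15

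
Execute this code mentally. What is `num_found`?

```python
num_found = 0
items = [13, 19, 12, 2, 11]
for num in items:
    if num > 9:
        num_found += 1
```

Let's trace through this code step by step.

Initialize: num_found = 0
Initialize: items = [13, 19, 12, 2, 11]
Entering loop: for num in items:

After execution: num_found = 4
4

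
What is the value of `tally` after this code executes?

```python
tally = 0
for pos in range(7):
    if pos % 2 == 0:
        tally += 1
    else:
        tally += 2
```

Let's trace through this code step by step.

Initialize: tally = 0
Entering loop: for pos in range(7):

After execution: tally = 10
10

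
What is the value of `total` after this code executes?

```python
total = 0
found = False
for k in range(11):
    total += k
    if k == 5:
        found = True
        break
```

Let's trace through this code step by step.

Initialize: total = 0
Initialize: found = False
Entering loop: for k in range(11):

After execution: total = 15
15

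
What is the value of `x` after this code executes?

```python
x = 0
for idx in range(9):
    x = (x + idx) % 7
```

Let's trace through this code step by step.

Initialize: x = 0
Entering loop: for idx in range(9):

After execution: x = 1
1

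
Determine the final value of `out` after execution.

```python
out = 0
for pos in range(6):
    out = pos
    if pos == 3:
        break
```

Let's trace through this code step by step.

Initialize: out = 0
Entering loop: for pos in range(6):

After execution: out = 3
3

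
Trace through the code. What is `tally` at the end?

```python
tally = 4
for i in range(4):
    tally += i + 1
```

Let's trace through this code step by step.

Initialize: tally = 4
Entering loop: for i in range(4):

After execution: tally = 14
14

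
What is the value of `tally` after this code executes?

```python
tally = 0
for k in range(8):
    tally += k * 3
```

Let's trace through this code step by step.

Initialize: tally = 0
Entering loop: for k in range(8):

After execution: tally = 84
84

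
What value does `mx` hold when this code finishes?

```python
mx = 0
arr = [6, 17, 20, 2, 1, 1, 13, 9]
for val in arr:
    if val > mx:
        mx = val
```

Let's trace through this code step by step.

Initialize: mx = 0
Initialize: arr = [6, 17, 20, 2, 1, 1, 13, 9]
Entering loop: for val in arr:

After execution: mx = 20
20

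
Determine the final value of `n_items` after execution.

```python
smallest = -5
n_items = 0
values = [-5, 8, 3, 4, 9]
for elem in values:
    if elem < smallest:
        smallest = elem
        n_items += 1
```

Let's trace through this code step by step.

Initialize: smallest = -5
Initialize: n_items = 0
Initialize: values = [-5, 8, 3, 4, 9]
Entering loop: for elem in values:

After execution: n_items = 0
0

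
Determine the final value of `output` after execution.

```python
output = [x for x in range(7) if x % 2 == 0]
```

Let's trace through this code step by step.

Initialize: output = [x for x in range(7) if x % 2 == 0]

After execution: output = [0, 2, 4, 6]
[0, 2, 4, 6]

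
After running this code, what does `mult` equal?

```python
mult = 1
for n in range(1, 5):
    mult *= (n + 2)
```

Let's trace through this code step by step.

Initialize: mult = 1
Entering loop: for n in range(1, 5):

After execution: mult = 360
360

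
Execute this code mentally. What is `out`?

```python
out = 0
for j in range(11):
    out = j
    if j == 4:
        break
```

Let's trace through this code step by step.

Initialize: out = 0
Entering loop: for j in range(11):

After execution: out = 4
4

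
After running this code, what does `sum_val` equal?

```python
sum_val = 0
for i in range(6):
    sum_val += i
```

Let's trace through this code step by step.

Initialize: sum_val = 0
Entering loop: for i in range(6):

After execution: sum_val = 15
15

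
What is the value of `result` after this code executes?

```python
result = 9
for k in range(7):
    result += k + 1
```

Let's trace through this code step by step.

Initialize: result = 9
Entering loop: for k in range(7):

After execution: result = 37
37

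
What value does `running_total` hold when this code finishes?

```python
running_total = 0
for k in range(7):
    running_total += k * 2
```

Let's trace through this code step by step.

Initialize: running_total = 0
Entering loop: for k in range(7):

After execution: running_total = 42
42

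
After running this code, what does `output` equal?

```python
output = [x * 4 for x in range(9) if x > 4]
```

Let's trace through this code step by step.

Initialize: output = [x * 4 for x in range(9) if x > 4]

After execution: output = [20, 24, 28, 32]
[20, 24, 28, 32]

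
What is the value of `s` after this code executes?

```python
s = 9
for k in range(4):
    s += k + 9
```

Let's trace through this code step by step.

Initialize: s = 9
Entering loop: for k in range(4):

After execution: s = 51
51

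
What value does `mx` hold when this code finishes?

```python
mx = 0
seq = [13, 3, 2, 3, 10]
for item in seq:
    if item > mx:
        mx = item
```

Let's trace through this code step by step.

Initialize: mx = 0
Initialize: seq = [13, 3, 2, 3, 10]
Entering loop: for item in seq:

After execution: mx = 13
13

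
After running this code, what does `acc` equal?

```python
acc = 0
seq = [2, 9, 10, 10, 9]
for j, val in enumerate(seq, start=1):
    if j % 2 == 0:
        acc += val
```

Let's trace through this code step by step.

Initialize: acc = 0
Initialize: seq = [2, 9, 10, 10, 9]
Entering loop: for j, val in enumerate(seq, start=1):

After execution: acc = 19
19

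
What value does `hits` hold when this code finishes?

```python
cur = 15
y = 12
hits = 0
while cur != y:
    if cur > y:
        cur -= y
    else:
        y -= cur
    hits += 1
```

Let's trace through this code step by step.

Initialize: cur = 15
Initialize: y = 12
Initialize: hits = 0
Entering loop: while cur != y:

After execution: hits = 4
4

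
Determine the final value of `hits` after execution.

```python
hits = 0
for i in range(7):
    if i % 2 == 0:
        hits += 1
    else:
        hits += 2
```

Let's trace through this code step by step.

Initialize: hits = 0
Entering loop: for i in range(7):

After execution: hits = 10
10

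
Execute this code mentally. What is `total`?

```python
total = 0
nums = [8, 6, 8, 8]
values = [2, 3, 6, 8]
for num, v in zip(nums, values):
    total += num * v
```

Let's trace through this code step by step.

Initialize: total = 0
Initialize: nums = [8, 6, 8, 8]
Initialize: values = [2, 3, 6, 8]
Entering loop: for num, v in zip(nums, values):

After execution: total = 146
146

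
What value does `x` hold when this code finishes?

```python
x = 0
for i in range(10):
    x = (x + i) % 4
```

Let's trace through this code step by step.

Initialize: x = 0
Entering loop: for i in range(10):

After execution: x = 1
1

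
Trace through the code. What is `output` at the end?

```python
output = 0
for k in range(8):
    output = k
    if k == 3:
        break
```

Let's trace through this code step by step.

Initialize: output = 0
Entering loop: for k in range(8):

After execution: output = 3
3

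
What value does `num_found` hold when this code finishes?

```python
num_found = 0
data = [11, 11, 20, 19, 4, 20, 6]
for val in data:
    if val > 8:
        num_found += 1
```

Let's trace through this code step by step.

Initialize: num_found = 0
Initialize: data = [11, 11, 20, 19, 4, 20, 6]
Entering loop: for val in data:

After execution: num_found = 5
5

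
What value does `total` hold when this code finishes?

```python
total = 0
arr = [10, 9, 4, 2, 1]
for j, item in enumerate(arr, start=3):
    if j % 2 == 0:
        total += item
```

Let's trace through this code step by step.

Initialize: total = 0
Initialize: arr = [10, 9, 4, 2, 1]
Entering loop: for j, item in enumerate(arr, start=3):

After execution: total = 11
11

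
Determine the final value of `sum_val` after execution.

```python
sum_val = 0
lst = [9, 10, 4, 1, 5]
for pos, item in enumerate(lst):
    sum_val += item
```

Let's trace through this code step by step.

Initialize: sum_val = 0
Initialize: lst = [9, 10, 4, 1, 5]
Entering loop: for pos, item in enumerate(lst):

After execution: sum_val = 29
29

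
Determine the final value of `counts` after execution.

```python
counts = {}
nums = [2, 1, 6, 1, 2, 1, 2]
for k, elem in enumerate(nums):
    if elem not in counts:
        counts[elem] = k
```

Let's trace through this code step by step.

Initialize: counts = {}
Initialize: nums = [2, 1, 6, 1, 2, 1, 2]
Entering loop: for k, elem in enumerate(nums):

After execution: counts = {2: 0, 1: 1, 6: 2}
{2: 0, 1: 1, 6: 2}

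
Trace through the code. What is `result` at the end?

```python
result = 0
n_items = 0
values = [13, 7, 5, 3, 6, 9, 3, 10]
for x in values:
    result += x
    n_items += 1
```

Let's trace through this code step by step.

Initialize: result = 0
Initialize: n_items = 0
Initialize: values = [13, 7, 5, 3, 6, 9, 3, 10]
Entering loop: for x in values:

After execution: result = 56
56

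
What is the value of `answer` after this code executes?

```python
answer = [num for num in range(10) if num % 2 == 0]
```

Let's trace through this code step by step.

Initialize: answer = [num for num in range(10) if num % 2 == 0]

After execution: answer = [0, 2, 4, 6, 8]
[0, 2, 4, 6, 8]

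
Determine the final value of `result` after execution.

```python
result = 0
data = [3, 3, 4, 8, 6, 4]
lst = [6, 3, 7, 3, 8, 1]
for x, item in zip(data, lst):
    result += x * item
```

Let's trace through this code step by step.

Initialize: result = 0
Initialize: data = [3, 3, 4, 8, 6, 4]
Initialize: lst = [6, 3, 7, 3, 8, 1]
Entering loop: for x, item in zip(data, lst):

After execution: result = 131
131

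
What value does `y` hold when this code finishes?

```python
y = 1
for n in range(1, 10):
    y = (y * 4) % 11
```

Let's trace through this code step by step.

Initialize: y = 1
Entering loop: for n in range(1, 10):

After execution: y = 3
3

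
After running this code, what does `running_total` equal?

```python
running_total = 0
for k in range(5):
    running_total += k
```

Let's trace through this code step by step.

Initialize: running_total = 0
Entering loop: for k in range(5):

After execution: running_total = 10
10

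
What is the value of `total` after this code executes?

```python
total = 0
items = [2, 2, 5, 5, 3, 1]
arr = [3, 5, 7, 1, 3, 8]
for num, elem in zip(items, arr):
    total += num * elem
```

Let's trace through this code step by step.

Initialize: total = 0
Initialize: items = [2, 2, 5, 5, 3, 1]
Initialize: arr = [3, 5, 7, 1, 3, 8]
Entering loop: for num, elem in zip(items, arr):

After execution: total = 73
73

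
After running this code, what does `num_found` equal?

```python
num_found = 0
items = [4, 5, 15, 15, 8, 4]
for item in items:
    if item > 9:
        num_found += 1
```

Let's trace through this code step by step.

Initialize: num_found = 0
Initialize: items = [4, 5, 15, 15, 8, 4]
Entering loop: for item in items:

After execution: num_found = 2
2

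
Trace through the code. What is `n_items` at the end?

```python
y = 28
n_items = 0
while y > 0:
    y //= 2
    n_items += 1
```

Let's trace through this code step by step.

Initialize: y = 28
Initialize: n_items = 0
Entering loop: while y > 0:

After execution: n_items = 5
5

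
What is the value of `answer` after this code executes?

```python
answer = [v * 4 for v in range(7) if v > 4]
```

Let's trace through this code step by step.

Initialize: answer = [v * 4 for v in range(7) if v > 4]

After execution: answer = [20, 24]
[20, 24]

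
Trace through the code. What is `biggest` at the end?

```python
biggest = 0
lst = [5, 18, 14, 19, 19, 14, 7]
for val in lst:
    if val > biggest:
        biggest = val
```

Let's trace through this code step by step.

Initialize: biggest = 0
Initialize: lst = [5, 18, 14, 19, 19, 14, 7]
Entering loop: for val in lst:

After execution: biggest = 19
19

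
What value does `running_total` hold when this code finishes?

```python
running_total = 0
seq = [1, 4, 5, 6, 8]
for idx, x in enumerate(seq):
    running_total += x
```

Let's trace through this code step by step.

Initialize: running_total = 0
Initialize: seq = [1, 4, 5, 6, 8]
Entering loop: for idx, x in enumerate(seq):

After execution: running_total = 24
24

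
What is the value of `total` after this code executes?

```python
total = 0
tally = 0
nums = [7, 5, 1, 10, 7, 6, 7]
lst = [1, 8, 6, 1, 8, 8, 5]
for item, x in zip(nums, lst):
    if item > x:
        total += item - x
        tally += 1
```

Let's trace through this code step by step.

Initialize: total = 0
Initialize: tally = 0
Initialize: nums = [7, 5, 1, 10, 7, 6, 7]
Initialize: lst = [1, 8, 6, 1, 8, 8, 5]
Entering loop: for item, x in zip(nums, lst):

After execution: total = 17
17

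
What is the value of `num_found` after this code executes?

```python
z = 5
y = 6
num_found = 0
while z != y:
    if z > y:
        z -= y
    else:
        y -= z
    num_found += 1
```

Let's trace through this code step by step.

Initialize: z = 5
Initialize: y = 6
Initialize: num_found = 0
Entering loop: while z != y:

After execution: num_found = 5
5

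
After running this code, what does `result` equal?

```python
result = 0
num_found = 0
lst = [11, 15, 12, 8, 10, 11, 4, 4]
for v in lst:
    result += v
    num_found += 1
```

Let's trace through this code step by step.

Initialize: result = 0
Initialize: num_found = 0
Initialize: lst = [11, 15, 12, 8, 10, 11, 4, 4]
Entering loop: for v in lst:

After execution: result = 75
75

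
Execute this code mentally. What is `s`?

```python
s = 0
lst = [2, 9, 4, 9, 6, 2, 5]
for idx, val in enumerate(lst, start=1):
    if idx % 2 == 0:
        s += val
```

Let's trace through this code step by step.

Initialize: s = 0
Initialize: lst = [2, 9, 4, 9, 6, 2, 5]
Entering loop: for idx, val in enumerate(lst, start=1):

After execution: s = 20
20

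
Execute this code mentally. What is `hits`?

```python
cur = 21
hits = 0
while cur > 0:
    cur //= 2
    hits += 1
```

Let's trace through this code step by step.

Initialize: cur = 21
Initialize: hits = 0
Entering loop: while cur > 0:

After execution: hits = 5
5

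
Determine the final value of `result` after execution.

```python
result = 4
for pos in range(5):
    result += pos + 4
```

Let's trace through this code step by step.

Initialize: result = 4
Entering loop: for pos in range(5):

After execution: result = 34
34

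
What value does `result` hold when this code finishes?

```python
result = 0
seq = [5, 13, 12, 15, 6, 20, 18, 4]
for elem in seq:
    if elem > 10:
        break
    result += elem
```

Let's trace through this code step by step.

Initialize: result = 0
Initialize: seq = [5, 13, 12, 15, 6, 20, 18, 4]
Entering loop: for elem in seq:

After execution: result = 5
5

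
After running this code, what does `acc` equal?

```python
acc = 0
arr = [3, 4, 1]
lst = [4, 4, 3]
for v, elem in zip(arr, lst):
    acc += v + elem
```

Let's trace through this code step by step.

Initialize: acc = 0
Initialize: arr = [3, 4, 1]
Initialize: lst = [4, 4, 3]
Entering loop: for v, elem in zip(arr, lst):

After execution: acc = 19
19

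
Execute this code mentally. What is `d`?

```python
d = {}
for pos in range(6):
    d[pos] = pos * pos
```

Let's trace through this code step by step.

Initialize: d = {}
Entering loop: for pos in range(6):

After execution: d = {0: 0, 1: 1, 2: 4, 3: 9, 4: 16, 5: 25}
{0: 0, 1: 1, 2: 4, 3: 9, 4: 16, 5: 25}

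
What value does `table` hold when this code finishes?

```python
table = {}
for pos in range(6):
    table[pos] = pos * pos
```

Let's trace through this code step by step.

Initialize: table = {}
Entering loop: for pos in range(6):

After execution: table = {0: 0, 1: 1, 2: 4, 3: 9, 4: 16, 5: 25}
{0: 0, 1: 1, 2: 4, 3: 9, 4: 16, 5: 25}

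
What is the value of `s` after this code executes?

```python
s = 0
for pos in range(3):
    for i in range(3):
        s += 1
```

Let's trace through this code step by step.

Initialize: s = 0
Entering loop: for pos in range(3):

After execution: s = 9
9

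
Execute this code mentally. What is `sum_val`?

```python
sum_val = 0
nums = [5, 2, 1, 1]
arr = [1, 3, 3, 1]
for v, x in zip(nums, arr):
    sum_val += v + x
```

Let's trace through this code step by step.

Initialize: sum_val = 0
Initialize: nums = [5, 2, 1, 1]
Initialize: arr = [1, 3, 3, 1]
Entering loop: for v, x in zip(nums, arr):

After execution: sum_val = 17
17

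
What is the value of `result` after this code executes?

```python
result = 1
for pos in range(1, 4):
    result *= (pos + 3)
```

Let's trace through this code step by step.

Initialize: result = 1
Entering loop: for pos in range(1, 4):

After execution: result = 120
120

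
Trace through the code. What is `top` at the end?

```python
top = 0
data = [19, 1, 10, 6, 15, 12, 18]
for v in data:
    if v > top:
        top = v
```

Let's trace through this code step by step.

Initialize: top = 0
Initialize: data = [19, 1, 10, 6, 15, 12, 18]
Entering loop: for v in data:

After execution: top = 19
19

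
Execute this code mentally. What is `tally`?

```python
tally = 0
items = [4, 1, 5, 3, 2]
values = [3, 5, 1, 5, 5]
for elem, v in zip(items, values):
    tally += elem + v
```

Let's trace through this code step by step.

Initialize: tally = 0
Initialize: items = [4, 1, 5, 3, 2]
Initialize: values = [3, 5, 1, 5, 5]
Entering loop: for elem, v in zip(items, values):

After execution: tally = 34
34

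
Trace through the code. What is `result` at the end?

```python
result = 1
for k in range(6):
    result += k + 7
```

Let's trace through this code step by step.

Initialize: result = 1
Entering loop: for k in range(6):

After execution: result = 58
58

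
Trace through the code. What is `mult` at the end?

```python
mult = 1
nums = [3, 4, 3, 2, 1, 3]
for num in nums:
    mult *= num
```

Let's trace through this code step by step.

Initialize: mult = 1
Initialize: nums = [3, 4, 3, 2, 1, 3]
Entering loop: for num in nums:

After execution: mult = 216
216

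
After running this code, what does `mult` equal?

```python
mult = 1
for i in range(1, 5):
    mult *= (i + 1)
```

Let's trace through this code step by step.

Initialize: mult = 1
Entering loop: for i in range(1, 5):

After execution: mult = 120
120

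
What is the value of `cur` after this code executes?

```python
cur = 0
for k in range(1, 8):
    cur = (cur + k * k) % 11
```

Let's trace through this code step by step.

Initialize: cur = 0
Entering loop: for k in range(1, 8):

After execution: cur = 8
8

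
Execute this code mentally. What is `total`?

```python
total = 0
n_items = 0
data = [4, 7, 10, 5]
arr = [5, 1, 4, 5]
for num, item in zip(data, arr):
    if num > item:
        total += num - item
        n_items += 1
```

Let's trace through this code step by step.

Initialize: total = 0
Initialize: n_items = 0
Initialize: data = [4, 7, 10, 5]
Initialize: arr = [5, 1, 4, 5]
Entering loop: for num, item in zip(data, arr):

After execution: total = 12
12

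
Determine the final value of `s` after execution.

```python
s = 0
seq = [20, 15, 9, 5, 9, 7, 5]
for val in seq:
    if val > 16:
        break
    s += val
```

Let's trace through this code step by step.

Initialize: s = 0
Initialize: seq = [20, 15, 9, 5, 9, 7, 5]
Entering loop: for val in seq:

After execution: s = 0
0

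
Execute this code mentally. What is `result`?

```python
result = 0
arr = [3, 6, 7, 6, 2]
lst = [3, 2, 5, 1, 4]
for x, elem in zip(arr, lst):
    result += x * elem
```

Let's trace through this code step by step.

Initialize: result = 0
Initialize: arr = [3, 6, 7, 6, 2]
Initialize: lst = [3, 2, 5, 1, 4]
Entering loop: for x, elem in zip(arr, lst):

After execution: result = 70
70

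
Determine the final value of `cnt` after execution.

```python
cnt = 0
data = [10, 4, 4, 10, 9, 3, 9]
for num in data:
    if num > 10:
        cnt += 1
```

Let's trace through this code step by step.

Initialize: cnt = 0
Initialize: data = [10, 4, 4, 10, 9, 3, 9]
Entering loop: for num in data:

After execution: cnt = 0
0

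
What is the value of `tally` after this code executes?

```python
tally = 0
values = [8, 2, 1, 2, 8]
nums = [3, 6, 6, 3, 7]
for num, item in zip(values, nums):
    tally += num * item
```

Let's trace through this code step by step.

Initialize: tally = 0
Initialize: values = [8, 2, 1, 2, 8]
Initialize: nums = [3, 6, 6, 3, 7]
Entering loop: for num, item in zip(values, nums):

After execution: tally = 104
104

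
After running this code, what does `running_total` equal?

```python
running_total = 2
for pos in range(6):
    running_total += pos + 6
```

Let's trace through this code step by step.

Initialize: running_total = 2
Entering loop: for pos in range(6):

After execution: running_total = 53
53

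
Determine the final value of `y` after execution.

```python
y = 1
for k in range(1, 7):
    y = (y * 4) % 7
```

Let's trace through this code step by step.

Initialize: y = 1
Entering loop: for k in range(1, 7):

After execution: y = 1
1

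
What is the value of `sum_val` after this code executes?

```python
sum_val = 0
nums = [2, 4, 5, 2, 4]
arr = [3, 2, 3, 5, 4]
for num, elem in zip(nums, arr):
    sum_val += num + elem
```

Let's trace through this code step by step.

Initialize: sum_val = 0
Initialize: nums = [2, 4, 5, 2, 4]
Initialize: arr = [3, 2, 3, 5, 4]
Entering loop: for num, elem in zip(nums, arr):

After execution: sum_val = 34
34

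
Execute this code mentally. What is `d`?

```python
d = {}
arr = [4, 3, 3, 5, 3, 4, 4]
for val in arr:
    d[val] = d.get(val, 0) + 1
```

Let's trace through this code step by step.

Initialize: d = {}
Initialize: arr = [4, 3, 3, 5, 3, 4, 4]
Entering loop: for val in arr:

After execution: d = {4: 3, 3: 3, 5: 1}
{4: 3, 3: 3, 5: 1}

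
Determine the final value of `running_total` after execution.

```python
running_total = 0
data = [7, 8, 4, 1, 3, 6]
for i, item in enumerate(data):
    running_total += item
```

Let's trace through this code step by step.

Initialize: running_total = 0
Initialize: data = [7, 8, 4, 1, 3, 6]
Entering loop: for i, item in enumerate(data):

After execution: running_total = 29
29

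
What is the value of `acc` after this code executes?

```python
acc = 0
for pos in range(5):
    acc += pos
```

Let's trace through this code step by step.

Initialize: acc = 0
Entering loop: for pos in range(5):

After execution: acc = 10
10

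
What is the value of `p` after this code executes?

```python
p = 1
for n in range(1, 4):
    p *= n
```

Let's trace through this code step by step.

Initialize: p = 1
Entering loop: for n in range(1, 4):

After execution: p = 6
6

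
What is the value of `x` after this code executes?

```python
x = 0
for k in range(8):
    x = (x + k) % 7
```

Let's trace through this code step by step.

Initialize: x = 0
Entering loop: for k in range(8):

After execution: x = 0
0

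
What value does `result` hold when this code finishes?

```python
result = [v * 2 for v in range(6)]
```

Let's trace through this code step by step.

Initialize: result = [v * 2 for v in range(6)]

After execution: result = [0, 2, 4, 6, 8, 10]
[0, 2, 4, 6, 8, 10]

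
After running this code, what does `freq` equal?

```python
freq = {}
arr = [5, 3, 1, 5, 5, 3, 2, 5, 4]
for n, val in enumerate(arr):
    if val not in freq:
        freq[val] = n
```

Let's trace through this code step by step.

Initialize: freq = {}
Initialize: arr = [5, 3, 1, 5, 5, 3, 2, 5, 4]
Entering loop: for n, val in enumerate(arr):

After execution: freq = {5: 0, 3: 1, 1: 2, 2: 6, 4: 8}
{5: 0, 3: 1, 1: 2, 2: 6, 4: 8}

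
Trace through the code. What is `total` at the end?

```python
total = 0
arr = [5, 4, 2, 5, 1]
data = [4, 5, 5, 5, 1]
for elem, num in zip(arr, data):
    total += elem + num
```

Let's trace through this code step by step.

Initialize: total = 0
Initialize: arr = [5, 4, 2, 5, 1]
Initialize: data = [4, 5, 5, 5, 1]
Entering loop: for elem, num in zip(arr, data):

After execution: total = 37
37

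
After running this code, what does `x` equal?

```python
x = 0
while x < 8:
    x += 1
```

Let's trace through this code step by step.

Initialize: x = 0
Entering loop: while x < 8:

After execution: x = 8
8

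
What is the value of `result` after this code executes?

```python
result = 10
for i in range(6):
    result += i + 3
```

Let's trace through this code step by step.

Initialize: result = 10
Entering loop: for i in range(6):

After execution: result = 43
43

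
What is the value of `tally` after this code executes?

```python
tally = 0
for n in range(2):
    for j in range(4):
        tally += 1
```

Let's trace through this code step by step.

Initialize: tally = 0
Entering loop: for n in range(2):

After execution: tally = 8
8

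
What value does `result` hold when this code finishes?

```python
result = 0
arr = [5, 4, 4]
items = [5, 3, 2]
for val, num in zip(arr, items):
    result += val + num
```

Let's trace through this code step by step.

Initialize: result = 0
Initialize: arr = [5, 4, 4]
Initialize: items = [5, 3, 2]
Entering loop: for val, num in zip(arr, items):

After execution: result = 23
23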